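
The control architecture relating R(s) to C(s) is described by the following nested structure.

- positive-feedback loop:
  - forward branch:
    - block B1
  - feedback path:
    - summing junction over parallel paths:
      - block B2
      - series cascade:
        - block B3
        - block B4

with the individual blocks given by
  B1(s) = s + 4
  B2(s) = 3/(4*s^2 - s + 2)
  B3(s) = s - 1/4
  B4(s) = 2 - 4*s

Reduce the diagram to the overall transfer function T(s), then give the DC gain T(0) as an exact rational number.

Step 1 - combine B3, B4 in series; result -4*s^2 + 3*s - 1/2
Step 2 - add B2, (B3*B4) (parallel); result (-32*s^4 + 32*s^3 - 26*s^2 + 13*s + 4)/(8*s^2 - 2*s + 4)
Step 3 - feedback reduction of B1, (B2+(B3*B4)); result (8*s^3 + 30*s^2 - 4*s + 16)/(32*s^5 + 96*s^4 - 102*s^3 + 99*s^2 - 58*s - 12)
The step-3 result is T(s). Setting s = 0: T(0) = 16/(-12) = -4/3.

Hence the answer: -4/3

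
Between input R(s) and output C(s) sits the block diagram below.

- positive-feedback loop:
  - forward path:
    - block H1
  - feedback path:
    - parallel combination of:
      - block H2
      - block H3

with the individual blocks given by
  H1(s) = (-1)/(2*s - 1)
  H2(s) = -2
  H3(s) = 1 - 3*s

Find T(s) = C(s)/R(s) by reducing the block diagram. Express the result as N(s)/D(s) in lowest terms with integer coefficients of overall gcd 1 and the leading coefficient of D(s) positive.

The answer is 1/(s + 2).

Reasoning:
1. combine H2, H3 in parallel = -3*s - 1
2. feedback reduction of H1, (H2+H3) - this is the overall T(s), already in the required normalized form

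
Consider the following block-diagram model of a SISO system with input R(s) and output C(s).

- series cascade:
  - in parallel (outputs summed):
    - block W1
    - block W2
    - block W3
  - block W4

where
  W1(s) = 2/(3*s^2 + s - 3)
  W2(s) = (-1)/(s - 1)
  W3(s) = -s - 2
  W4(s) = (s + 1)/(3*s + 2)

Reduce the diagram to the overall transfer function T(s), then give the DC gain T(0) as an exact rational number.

Step 1. parallel reduction of W1, W2, W3, giving (-3*s^4 - 4*s^3 + 5*s^2 + 6*s - 5)/(3*s^3 - 2*s^2 - 4*s + 3)
Step 2. cascade (W1+W2+W3), W4, giving (-3*s^5 - 7*s^4 + s^3 + 11*s^2 + s - 5)/(9*s^4 - 16*s^2 + s + 6)
That last expression is T(s); at s = 0 only the constant terms survive, so T(0) = -5/6.

Answer: -5/6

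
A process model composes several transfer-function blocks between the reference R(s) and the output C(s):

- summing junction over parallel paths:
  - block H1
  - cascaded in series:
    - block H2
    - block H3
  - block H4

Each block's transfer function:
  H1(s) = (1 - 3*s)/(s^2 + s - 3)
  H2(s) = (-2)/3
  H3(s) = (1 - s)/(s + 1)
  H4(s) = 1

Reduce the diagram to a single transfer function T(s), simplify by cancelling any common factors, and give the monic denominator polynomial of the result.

First reduce the diagram to T(s).

Step 1 - multiply H2, H3 (series) -> (2*s - 2)/(3*s + 3)
Step 2 - sum the parallel branches H1, (H2*H3), H4 -> (5*s^3 - 3*s^2 - 20*s)/(3*s^3 + 6*s^2 - 6*s - 9)
T(s) is the step-2 result (common factors already cancelled). Leading coefficient of the denominator: 3. Divide through by 3 for the monic polynomial.

Answer: s^3 + 2*s^2 - 2*s - 3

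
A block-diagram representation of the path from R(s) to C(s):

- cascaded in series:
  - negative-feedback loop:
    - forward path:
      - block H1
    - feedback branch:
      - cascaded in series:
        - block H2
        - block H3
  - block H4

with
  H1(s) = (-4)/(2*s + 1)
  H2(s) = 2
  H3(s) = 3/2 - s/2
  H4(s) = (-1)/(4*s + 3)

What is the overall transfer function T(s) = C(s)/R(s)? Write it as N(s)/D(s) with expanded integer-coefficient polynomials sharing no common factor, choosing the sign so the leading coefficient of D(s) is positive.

Step 1. cascade H2, H3 -> 3 - s
Step 2. reduce the feedback loop with forward H1 and return (H2*H3) -> (-4)/(6*s - 11)
Step 3. multiply [H1/(1+H1*(H2*H3))], H4 (series); the result is T(s) itself (integer coefficients, no common factor, positive leading denominator coefficient)

Therefore the answer is 4/(24*s^2 - 26*s - 33).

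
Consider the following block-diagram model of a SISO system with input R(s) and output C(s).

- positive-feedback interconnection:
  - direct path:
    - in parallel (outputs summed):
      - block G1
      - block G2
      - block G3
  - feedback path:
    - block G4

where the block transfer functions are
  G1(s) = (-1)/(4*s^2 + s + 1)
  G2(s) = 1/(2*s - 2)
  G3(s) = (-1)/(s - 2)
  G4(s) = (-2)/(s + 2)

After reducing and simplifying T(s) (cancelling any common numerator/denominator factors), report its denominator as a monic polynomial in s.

Step 1: add G1, G2, G3 (parallel) gives (-4*s^3 - 3*s^2 + 5*s - 4)/(8*s^4 - 22*s^3 + 12*s^2 - 2*s + 4)
Step 2: reduce the feedback loop with forward (G1+G2+G3) and return G4 gives (-4*s^4 - 11*s^3 - s^2 + 6*s - 8)/(8*s^5 - 6*s^4 - 40*s^3 + 16*s^2 + 10*s)
Step 2 gives the fully reduced T(s), with no common factor left to cancel. The denominator's leading coefficient is 8, so divide each of its coefficients by 8 to get the monic form.

Hence the answer: s^5 - 3*s^4/4 - 5*s^3 + 2*s^2 + 5*s/4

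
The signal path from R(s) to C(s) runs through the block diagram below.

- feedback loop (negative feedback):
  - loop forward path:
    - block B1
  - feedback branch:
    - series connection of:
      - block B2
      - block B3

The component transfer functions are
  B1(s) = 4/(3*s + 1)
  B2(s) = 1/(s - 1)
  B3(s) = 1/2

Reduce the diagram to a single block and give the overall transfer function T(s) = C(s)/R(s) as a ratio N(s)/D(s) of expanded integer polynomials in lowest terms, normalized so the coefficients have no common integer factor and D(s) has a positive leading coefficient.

Step 1 - multiply B2, B3 (series); result 1/(2*s - 2)
Step 2 - feedback reduction of B1, (B2*B3); the result is T(s) itself (integer coefficients, no common factor, positive leading denominator coefficient)

Therefore the answer is (4*s - 4)/(3*s^2 - 2*s + 1).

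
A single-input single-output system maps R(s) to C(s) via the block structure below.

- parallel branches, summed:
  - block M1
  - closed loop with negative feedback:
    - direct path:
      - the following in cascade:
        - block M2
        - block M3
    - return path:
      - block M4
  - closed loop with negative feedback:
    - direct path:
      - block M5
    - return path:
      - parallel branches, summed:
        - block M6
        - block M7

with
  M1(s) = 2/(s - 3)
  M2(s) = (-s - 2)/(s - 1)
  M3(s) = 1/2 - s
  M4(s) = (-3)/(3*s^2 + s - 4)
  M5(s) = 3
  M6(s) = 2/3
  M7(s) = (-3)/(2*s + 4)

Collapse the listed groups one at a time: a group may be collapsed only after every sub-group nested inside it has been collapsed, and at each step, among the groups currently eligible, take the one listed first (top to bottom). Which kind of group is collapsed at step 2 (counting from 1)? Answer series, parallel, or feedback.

Answer: feedback

Working:
Step 1: reduce the series chain M2, M3
Step 2: apply the feedback formula to (M2*M3), M4
Step 3: reduce the parallel group M6, M7
Step 4: apply the feedback formula to M5, (M6+M7)
Step 5: parallel reduction of M1, [(M2*M3)/(1+(M2*M3)*M4)], [M5/(1+M5*(M6+M7))]
So the answer for step 2 is feedback.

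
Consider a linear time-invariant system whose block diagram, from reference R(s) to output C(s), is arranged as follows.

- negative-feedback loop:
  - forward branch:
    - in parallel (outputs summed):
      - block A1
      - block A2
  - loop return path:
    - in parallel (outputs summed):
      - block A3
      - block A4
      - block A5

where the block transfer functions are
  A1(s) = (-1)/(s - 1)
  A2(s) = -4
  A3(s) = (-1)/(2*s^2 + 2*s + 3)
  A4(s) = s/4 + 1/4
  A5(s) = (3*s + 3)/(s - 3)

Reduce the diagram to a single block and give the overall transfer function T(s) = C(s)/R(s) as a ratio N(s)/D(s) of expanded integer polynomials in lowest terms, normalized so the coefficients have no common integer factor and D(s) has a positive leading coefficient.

The answer is (32*s^4 - 88*s^3 - 108*s + 108)/(8*s^5 + 74*s^4 + 122*s^3 + 49*s^2 + 48*s - 153).

Reasoning:
(1) sum the parallel branches A1, A2 -> (3 - 4*s)/(s - 1)
(2) sum the parallel branches A3, A4, A5 -> (2*s^4 + 22*s^3 + 41*s^2 + 44*s + 39)/(8*s^3 - 16*s^2 - 12*s - 36)
(3) collapse the loop ((A1+A2) forward, (A3+A4+A5) return), which is the overall transfer function T(s) = C(s)/R(s) in lowest terms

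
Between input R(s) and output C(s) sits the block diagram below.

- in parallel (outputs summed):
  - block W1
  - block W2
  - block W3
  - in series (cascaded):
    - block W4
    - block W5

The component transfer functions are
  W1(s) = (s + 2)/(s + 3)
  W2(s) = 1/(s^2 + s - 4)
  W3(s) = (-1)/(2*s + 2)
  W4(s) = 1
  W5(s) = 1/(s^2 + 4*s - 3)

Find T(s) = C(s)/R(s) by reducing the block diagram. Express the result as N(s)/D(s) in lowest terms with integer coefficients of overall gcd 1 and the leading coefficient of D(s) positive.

The answer is (2*s^6 + 15*s^5 + 24*s^4 - 22*s^3 - 36*s^2 + 15*s - 30)/(2*s^6 + 18*s^5 + 40*s^4 - 32*s^3 - 146*s^2 - 18*s + 72).

Reasoning:
Step 1 - multiply W4, W5 (series), giving 1/(s^2 + 4*s - 3)
Step 2 - add W1, W2, W3, (W4*W5) (parallel), which is the overall transfer function T(s) = C(s)/R(s) in lowest terms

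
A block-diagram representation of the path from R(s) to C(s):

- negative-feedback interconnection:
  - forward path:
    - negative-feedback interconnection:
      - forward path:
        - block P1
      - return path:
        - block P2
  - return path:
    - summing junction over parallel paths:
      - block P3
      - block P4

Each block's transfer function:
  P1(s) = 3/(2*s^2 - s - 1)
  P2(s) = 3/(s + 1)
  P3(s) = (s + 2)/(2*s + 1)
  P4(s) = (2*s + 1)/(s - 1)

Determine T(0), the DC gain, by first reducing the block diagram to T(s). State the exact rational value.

The answer is 3/11.

Reasoning:
[1] apply the feedback formula to P1, P2 = (3*s + 3)/(2*s^3 + s^2 - 2*s + 8)
[2] reduce the parallel group P3, P4 = (5*s^2 + 5*s - 1)/(2*s^2 - s - 1)
[3] close the feedback loop around [P1/(1+P1*P2)], (P3+P4) = (6*s^3 + 3*s^2 - 6*s - 3)/(4*s^5 + 8*s^3 + 47*s^2 + 6*s - 11)
That last expression is T(s); at s = 0 only the constant terms survive, so T(0) = -3/(-11) = 3/11.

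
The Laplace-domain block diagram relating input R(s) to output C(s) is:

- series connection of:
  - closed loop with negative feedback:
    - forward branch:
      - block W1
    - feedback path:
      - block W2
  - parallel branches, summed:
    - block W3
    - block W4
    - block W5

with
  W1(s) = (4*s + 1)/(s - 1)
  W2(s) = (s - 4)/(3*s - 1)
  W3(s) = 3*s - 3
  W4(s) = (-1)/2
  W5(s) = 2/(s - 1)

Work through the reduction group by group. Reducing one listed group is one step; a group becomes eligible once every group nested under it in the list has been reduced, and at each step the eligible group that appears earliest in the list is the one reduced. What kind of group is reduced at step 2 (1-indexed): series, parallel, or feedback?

(1) reduce the feedback loop with forward W1 and return W2
(2) add W3, W4, W5 (parallel)
(3) series reduction of [W1/(1+W1*W2)], (W3+W4+W5)
The group at step 2 is a parallel group.

Answer: parallel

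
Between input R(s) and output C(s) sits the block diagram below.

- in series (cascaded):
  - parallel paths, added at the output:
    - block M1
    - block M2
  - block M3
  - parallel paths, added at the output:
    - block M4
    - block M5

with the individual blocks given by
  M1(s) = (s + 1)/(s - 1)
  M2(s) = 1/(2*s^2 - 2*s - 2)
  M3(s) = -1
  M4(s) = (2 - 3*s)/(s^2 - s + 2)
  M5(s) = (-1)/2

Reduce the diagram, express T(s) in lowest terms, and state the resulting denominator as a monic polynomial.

The answer is s^5 - 3*s^4 + 4*s^3 - 3*s^2 - s + 2.

Reasoning:
Step 1. sum the parallel branches M1, M2 gives (2*s^3 - 3*s - 3)/(2*s^3 - 4*s^2 + 2)
Step 2. sum the parallel branches M4, M5 gives (-s^2 - 5*s + 2)/(2*s^2 - 2*s + 4)
Step 3. cascade (M1+M2), M3, (M4+M5) gives (2*s^5 + 10*s^4 - 7*s^3 - 18*s^2 - 9*s + 6)/(4*s^5 - 12*s^4 + 16*s^3 - 12*s^2 - 4*s + 8)
That last expression is T(s), already simplified. Scaling its denominator by 1/4 (the reciprocal of the leading coefficient) yields the monic denominator.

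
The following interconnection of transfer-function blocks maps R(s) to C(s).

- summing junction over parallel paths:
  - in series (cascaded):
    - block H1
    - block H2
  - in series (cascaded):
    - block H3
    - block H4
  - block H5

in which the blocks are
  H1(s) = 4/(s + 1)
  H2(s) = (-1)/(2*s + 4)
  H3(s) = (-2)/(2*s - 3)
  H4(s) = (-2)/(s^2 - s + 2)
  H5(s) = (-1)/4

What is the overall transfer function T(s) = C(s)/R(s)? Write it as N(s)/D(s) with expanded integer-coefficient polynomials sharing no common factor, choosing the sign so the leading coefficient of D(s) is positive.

1. reduce the series chain H1, H2: (-2)/(s^2 + 3*s + 2)
2. cascade H3, H4: 4/(2*s^3 - 5*s^2 + 7*s - 6)
3. sum the parallel branches (H1*H2), (H3*H4), H5; the result is T(s) itself (integer coefficients, no common factor, positive leading denominator coefficient)

Hence the answer: (-2*s^5 - s^4 - 12*s^3 + 51*s^2 - 4*s + 92)/(8*s^5 + 4*s^4 - 16*s^3 + 20*s^2 - 16*s - 48)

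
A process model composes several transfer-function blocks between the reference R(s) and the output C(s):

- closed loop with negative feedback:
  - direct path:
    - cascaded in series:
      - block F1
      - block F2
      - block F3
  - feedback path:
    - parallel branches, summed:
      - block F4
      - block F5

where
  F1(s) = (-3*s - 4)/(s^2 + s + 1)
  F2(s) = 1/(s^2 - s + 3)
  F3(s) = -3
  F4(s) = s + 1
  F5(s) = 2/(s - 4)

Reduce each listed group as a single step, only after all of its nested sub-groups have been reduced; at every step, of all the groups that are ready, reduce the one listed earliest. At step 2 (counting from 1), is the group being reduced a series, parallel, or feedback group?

Step 1 - reduce the series chain F1, F2, F3
Step 2 - sum the parallel branches F4, F5
Step 3 - apply the feedback formula to (F1*F2*F3), (F4+F5)
Step 2: parallel.

Final answer: parallel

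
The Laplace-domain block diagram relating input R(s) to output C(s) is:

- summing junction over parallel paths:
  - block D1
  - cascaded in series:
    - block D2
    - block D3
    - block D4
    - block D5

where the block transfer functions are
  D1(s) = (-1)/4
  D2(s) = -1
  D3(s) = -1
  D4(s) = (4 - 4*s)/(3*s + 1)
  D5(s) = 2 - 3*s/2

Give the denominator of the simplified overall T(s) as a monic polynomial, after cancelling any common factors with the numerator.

Reducing step by step:

Step 1 - series reduction of D2, D3, D4, D5 -> (6*s^2 - 14*s + 8)/(3*s + 1)
Step 2 - sum the parallel branches D1, (D2*D3*D4*D5) -> (24*s^2 - 59*s + 31)/(12*s + 4)
The result of step 2 is T(s) in lowest terms. Its denominator has leading coefficient 12; dividing the denominator through by 12 makes it monic.

Answer: s + 1/3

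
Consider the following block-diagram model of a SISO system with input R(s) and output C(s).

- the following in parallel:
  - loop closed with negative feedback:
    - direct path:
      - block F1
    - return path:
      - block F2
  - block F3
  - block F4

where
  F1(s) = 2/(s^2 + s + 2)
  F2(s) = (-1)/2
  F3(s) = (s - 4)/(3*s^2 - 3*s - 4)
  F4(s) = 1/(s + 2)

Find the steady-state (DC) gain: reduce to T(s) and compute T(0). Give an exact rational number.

Step 1: apply the feedback formula to F1, F2, giving 2/(s^2 + s + 1)
Step 2: reduce the parallel group [F1/(1+F1*F2)], F3, F4, giving (4*s^4 + 5*s^3 - 7*s^2 - 37*s - 28)/(3*s^5 + 6*s^4 - 4*s^3 - 15*s^2 - 18*s - 8)
Evaluating the step-2 result (the overall T(s)) at s = 0 gives T(0) = -28/(-8) = 7/2.

Therefore the answer is 7/2.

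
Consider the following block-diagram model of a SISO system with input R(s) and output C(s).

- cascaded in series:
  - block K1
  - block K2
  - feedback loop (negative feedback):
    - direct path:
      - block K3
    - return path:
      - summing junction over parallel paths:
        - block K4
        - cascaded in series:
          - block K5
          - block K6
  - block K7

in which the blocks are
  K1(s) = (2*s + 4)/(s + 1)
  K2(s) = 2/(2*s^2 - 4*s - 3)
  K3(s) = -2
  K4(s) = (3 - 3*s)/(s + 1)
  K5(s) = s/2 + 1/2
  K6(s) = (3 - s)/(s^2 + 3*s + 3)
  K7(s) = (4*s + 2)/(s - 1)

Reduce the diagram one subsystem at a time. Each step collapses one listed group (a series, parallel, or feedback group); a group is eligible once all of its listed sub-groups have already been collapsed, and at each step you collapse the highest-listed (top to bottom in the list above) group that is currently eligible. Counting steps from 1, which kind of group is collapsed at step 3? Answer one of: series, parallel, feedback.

The answer is feedback.

Reasoning:
Step 1: multiply K5, K6 (series)
Step 2: parallel reduction of K4, (K5*K6)
Step 3: close the feedback loop around K3, (K4+(K5*K6))
Step 4: multiply K1, K2, [K3/(1+K3*(K4+(K5*K6)))], K7 (series)
Step 3 collapses a feedback group.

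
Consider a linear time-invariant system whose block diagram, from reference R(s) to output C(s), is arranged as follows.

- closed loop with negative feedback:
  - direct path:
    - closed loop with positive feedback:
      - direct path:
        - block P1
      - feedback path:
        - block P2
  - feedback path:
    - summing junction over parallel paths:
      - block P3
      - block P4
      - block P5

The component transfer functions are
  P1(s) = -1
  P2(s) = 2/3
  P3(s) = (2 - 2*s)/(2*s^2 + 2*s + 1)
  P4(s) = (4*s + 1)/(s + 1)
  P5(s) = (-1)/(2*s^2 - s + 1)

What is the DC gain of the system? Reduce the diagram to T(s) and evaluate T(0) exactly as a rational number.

Reducing step by step:

Step 1: close the feedback loop around P1, P2: (-3)/5
Step 2: sum the parallel branches P3, P4, P5: (16*s^5 + 8*s^4 + 10*s^3 + 4*s^2 + 2)/(4*s^5 + 6*s^4 + 4*s^3 + 3*s^2 + 2*s + 1)
Step 3: close the feedback loop around [P1/(1-P1*P2)], (P3+P4+P5): (12*s^5 + 18*s^4 + 12*s^3 + 9*s^2 + 6*s + 3)/(28*s^5 - 6*s^4 + 10*s^3 - 3*s^2 - 10*s + 1)
The step-3 result is T(s). Setting s = 0: T(0) = 3/1 = 3.

Answer: 3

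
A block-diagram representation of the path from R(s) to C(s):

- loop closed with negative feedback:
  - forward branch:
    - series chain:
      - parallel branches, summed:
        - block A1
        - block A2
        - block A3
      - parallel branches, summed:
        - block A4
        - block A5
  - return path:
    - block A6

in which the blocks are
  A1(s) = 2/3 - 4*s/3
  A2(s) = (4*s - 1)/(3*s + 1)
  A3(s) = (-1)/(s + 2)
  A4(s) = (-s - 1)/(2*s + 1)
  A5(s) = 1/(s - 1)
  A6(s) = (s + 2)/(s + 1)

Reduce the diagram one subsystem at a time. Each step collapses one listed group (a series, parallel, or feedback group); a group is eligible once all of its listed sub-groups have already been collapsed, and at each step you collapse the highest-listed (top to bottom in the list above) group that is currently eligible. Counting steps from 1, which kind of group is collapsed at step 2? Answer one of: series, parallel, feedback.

1. parallel reduction of A1, A2, A3
2. sum the parallel branches A4, A5
3. cascade (A1+A2+A3), (A4+A5)
4. reduce the feedback loop with forward ((A1+A2+A3)*(A4+A5)) and return A6
The group at step 2 is a parallel group.

Therefore the answer is parallel.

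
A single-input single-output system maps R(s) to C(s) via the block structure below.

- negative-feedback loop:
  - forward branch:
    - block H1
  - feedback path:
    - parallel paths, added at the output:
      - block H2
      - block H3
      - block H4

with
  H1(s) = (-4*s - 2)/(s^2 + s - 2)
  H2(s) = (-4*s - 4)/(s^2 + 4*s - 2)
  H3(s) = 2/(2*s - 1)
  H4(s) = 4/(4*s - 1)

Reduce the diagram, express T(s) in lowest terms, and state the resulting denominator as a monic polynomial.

First reduce the diagram to T(s).

[1] combine H2, H3, H4 in parallel -> (-16*s^3 + 50*s^2 - 36*s + 8)/(8*s^4 + 26*s^3 - 39*s^2 + 16*s - 2)
[2] apply the feedback formula to H1, (H2+H3+H4) -> (-32*s^5 - 120*s^4 + 104*s^3 + 14*s^2 - 24*s + 4)/(8*s^6 + 34*s^5 + 35*s^4 - 243*s^3 + 136*s^2 + 6*s - 12)
T(s) is the step-2 result (common factors already cancelled). Leading coefficient of the denominator: 8. Divide through by 8 for the monic polynomial.

Answer: s^6 + 17*s^5/4 + 35*s^4/8 - 243*s^3/8 + 17*s^2 + 3*s/4 - 3/2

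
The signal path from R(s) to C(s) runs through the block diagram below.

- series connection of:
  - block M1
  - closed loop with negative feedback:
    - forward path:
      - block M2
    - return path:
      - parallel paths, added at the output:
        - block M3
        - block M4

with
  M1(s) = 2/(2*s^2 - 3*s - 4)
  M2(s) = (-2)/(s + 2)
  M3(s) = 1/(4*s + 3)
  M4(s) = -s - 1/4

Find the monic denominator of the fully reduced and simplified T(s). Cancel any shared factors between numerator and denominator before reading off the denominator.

Answer: s^4 + s^3/12 - 47*s^2/12 - 185*s/48 - 11/12

Working:
Step 1 - reduce the parallel group M3, M4, giving (-16*s^2 - 16*s + 1)/(16*s + 12)
Step 2 - feedback reduction of M2, (M3+M4), giving (-16*s - 12)/(24*s^2 + 38*s + 11)
Step 3 - multiply M1, [M2/(1+M2*(M3+M4))] (series), giving (-32*s - 24)/(48*s^4 + 4*s^3 - 188*s^2 - 185*s - 44)
That last expression is T(s), already simplified. Scaling its denominator by 1/48 (the reciprocal of the leading coefficient) yields the monic denominator.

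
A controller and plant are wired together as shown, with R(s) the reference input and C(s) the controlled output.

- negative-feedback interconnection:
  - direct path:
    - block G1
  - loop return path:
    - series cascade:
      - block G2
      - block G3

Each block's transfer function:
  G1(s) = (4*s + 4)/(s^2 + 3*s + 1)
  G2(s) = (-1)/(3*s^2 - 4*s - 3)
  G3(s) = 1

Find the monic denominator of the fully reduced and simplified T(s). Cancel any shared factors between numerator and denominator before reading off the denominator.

(1) cascade G2, G3 gives (-1)/(3*s^2 - 4*s - 3)
(2) feedback reduction of G1, (G2*G3) gives (12*s^3 - 4*s^2 - 28*s - 12)/(3*s^4 + 5*s^3 - 12*s^2 - 17*s - 7)
The result of step 2 is T(s) in lowest terms. Its denominator has leading coefficient 3; dividing the denominator through by 3 makes it monic.

Hence the answer: s^4 + 5*s^3/3 - 4*s^2 - 17*s/3 - 7/3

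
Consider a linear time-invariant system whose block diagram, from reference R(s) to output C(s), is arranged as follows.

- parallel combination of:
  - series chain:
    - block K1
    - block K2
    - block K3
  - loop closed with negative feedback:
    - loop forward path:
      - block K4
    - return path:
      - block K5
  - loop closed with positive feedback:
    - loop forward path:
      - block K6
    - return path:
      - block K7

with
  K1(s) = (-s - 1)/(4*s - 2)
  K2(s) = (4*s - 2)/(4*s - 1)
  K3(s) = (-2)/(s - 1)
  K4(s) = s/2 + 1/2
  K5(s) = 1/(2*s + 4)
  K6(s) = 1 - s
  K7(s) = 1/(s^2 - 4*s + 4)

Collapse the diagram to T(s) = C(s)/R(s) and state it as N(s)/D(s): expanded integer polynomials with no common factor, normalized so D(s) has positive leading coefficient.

Step 1: multiply K1, K2, K3 (series): (2*s + 2)/(4*s^2 - 5*s + 1)
Step 2: feedback reduction of K4, K5: (2*s^2 + 6*s + 4)/(5*s + 9)
Step 3: collapse the loop (K6 forward, K7 return): (-s^3 + 5*s^2 - 8*s + 4)/(s^2 - 3*s + 3)
Step 4: parallel reduction of (K1*K2*K3), [K4/(1+K4*K5)], [K6/(1-K6*K7)]: this yields T(s), and no further normalization is needed

Therefore the answer is (-12*s^6 + 79*s^5 - 85*s^4 - 155*s^3 + 383*s^2 - 256*s + 102)/(20*s^5 - 49*s^4 - 13*s^3 + 162*s^2 - 147*s + 27).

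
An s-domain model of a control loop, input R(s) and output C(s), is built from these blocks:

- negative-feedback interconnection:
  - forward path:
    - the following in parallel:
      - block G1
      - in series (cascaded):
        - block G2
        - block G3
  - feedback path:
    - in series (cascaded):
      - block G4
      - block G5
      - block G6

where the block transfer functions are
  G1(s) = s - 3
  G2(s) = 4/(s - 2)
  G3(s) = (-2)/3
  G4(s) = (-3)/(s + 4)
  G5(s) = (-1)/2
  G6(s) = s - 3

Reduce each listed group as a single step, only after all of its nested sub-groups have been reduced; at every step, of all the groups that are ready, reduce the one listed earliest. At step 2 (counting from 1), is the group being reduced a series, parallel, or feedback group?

1. combine G2, G3 in series
2. combine G1, (G2*G3) in parallel
3. combine G4, G5, G6 in series
4. feedback reduction of (G1+(G2*G3)), (G4*G5*G6)
Step 2: parallel.

Answer: parallel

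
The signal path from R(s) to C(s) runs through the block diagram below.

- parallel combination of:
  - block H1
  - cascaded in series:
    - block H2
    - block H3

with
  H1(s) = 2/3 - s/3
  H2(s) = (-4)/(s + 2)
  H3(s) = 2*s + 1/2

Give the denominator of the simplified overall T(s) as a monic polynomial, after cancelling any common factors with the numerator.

The answer is s + 2.

Reasoning:
Step 1: combine H2, H3 in series; result (-8*s - 2)/(s + 2)
Step 2: reduce the parallel group H1, (H2*H3); result (-s^2 - 24*s - 2)/(3*s + 6)
The result of step 2 is T(s) in lowest terms. Its denominator has leading coefficient 3; dividing the denominator through by 3 makes it monic.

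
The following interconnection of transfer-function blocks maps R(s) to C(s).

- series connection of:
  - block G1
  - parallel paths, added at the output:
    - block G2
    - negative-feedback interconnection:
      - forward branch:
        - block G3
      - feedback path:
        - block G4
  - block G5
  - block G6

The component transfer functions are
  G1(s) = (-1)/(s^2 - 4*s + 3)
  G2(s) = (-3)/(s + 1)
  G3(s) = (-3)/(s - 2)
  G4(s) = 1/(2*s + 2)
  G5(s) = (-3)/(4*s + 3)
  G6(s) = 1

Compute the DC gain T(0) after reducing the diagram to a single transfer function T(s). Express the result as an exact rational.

The answer is -5/7.

Reasoning:
Step 1. reduce the feedback loop with forward G3 and return G4 = (-6*s - 6)/(2*s^2 - 2*s - 7)
Step 2. parallel reduction of G2, [G3/(1+G3*G4)] = (-12*s^2 - 6*s + 15)/(2*s^3 - 9*s - 7)
Step 3. cascade G1, (G2+[G3/(1+G3*G4)]), G5, G6 = (-36*s^2 - 18*s + 45)/(8*s^6 - 26*s^5 - 36*s^4 + 107*s^3 + 91*s^2 - 81*s - 63)
Step 3 gives the overall T(s). Then T(0) = 45/(-63) = -5/7.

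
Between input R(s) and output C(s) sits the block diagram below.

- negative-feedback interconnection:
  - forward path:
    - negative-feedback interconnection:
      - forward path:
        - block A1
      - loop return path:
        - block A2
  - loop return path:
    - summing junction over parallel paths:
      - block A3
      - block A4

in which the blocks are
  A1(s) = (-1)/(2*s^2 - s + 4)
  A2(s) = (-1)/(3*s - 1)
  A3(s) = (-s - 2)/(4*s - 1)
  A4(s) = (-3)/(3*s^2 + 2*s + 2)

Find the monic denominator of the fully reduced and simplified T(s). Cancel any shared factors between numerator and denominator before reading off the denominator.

Reducing step by step:

[1] collapse the loop (A1 forward, A2 return) -> (1 - 3*s)/(6*s^3 - 5*s^2 + 13*s - 3)
[2] reduce the parallel group A3, A4 -> (-3*s^3 - 8*s^2 - 18*s - 1)/(12*s^3 + 5*s^2 + 6*s - 2)
[3] feedback reduction of [A1/(1+A1*A2)], (A3+A4) -> (-36*s^4 - 3*s^3 - 13*s^2 + 12*s - 2)/(72*s^6 - 30*s^5 + 176*s^4 + 8*s^3 + 119*s^2 - 59*s + 5)
No further cancellation is possible in the step-3 result, so that is T(s). Its denominator becomes monic after dividing by the leading coefficient 72.

Answer: s^6 - 5*s^5/12 + 22*s^4/9 + s^3/9 + 119*s^2/72 - 59*s/72 + 5/72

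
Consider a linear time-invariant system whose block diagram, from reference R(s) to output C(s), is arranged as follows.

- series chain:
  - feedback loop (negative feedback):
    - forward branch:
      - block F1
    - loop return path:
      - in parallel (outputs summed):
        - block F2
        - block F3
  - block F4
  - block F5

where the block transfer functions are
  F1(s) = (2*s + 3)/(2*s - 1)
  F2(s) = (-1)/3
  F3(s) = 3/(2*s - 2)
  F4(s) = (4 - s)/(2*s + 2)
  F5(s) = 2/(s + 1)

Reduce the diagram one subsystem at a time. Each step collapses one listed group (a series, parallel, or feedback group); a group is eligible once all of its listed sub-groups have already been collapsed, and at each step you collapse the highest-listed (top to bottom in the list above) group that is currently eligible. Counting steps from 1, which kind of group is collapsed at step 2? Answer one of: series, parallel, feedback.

Reducing step by step:

Step 1: reduce the parallel group F2, F3
Step 2: reduce the feedback loop with forward F1 and return (F2+F3)
Step 3: series reduction of [F1/(1+F1*(F2+F3))], F4, F5
The group at step 2 is a feedback group.

Answer: feedback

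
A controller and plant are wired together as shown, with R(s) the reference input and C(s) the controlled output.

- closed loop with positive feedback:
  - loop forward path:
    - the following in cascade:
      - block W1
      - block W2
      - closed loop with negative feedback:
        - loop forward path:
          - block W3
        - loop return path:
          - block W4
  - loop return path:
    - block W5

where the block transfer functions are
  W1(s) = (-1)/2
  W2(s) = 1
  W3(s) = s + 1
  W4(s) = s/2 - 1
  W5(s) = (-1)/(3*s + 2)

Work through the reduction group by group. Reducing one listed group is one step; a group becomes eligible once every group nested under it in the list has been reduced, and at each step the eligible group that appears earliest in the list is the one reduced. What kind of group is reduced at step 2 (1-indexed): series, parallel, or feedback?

[1] feedback reduction of W3, W4
[2] combine W1, W2, [W3/(1+W3*W4)] in series
[3] collapse the loop ((W1*W2*[W3/(1+W3*W4)]) forward, W5 return)
Step 2: series.

Therefore the answer is series.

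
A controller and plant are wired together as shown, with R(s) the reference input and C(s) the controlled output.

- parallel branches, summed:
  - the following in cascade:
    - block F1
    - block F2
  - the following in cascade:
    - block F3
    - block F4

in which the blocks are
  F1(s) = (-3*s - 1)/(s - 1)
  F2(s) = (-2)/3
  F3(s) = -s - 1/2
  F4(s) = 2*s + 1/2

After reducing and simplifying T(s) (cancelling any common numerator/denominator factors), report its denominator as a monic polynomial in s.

Step 1 - combine F1, F2 in series; result (6*s + 2)/(3*s - 3)
Step 2 - reduce the series chain F3, F4; result -2*s^2 - 3*s/2 - 1/4
Step 3 - sum the parallel branches (F1*F2), (F3*F4); result (-24*s^3 + 6*s^2 + 39*s + 11)/(12*s - 12)
No further cancellation is possible in the step-3 result, so that is T(s). Its denominator becomes monic after dividing by the leading coefficient 12.

Answer: s - 1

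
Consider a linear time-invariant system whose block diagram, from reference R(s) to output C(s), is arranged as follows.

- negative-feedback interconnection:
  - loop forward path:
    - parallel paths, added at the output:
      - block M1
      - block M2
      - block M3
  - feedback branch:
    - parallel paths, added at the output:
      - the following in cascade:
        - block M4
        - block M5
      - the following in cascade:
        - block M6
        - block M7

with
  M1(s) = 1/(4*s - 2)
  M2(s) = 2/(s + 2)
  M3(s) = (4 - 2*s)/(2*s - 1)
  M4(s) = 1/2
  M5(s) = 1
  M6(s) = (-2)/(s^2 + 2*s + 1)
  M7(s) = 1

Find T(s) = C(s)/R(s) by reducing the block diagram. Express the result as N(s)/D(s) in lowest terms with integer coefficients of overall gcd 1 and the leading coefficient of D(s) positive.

1. reduce the parallel group M1, M2, M3: (-4*s^2 + 9*s + 14)/(4*s^2 + 6*s - 4)
2. series reduction of M4, M5: 1/2
3. reduce the series chain M6, M7: (-2)/(s^2 + 2*s + 1)
4. sum the parallel branches (M4*M5), (M6*M7): (s^2 + 2*s - 3)/(2*s^2 + 4*s + 2)
5. feedback reduction of (M1+M2+M3), ((M4*M5)+(M6*M7)), which is the overall transfer function T(s) = C(s)/R(s) in lowest terms

Final answer: (-8*s^4 + 2*s^3 + 56*s^2 + 74*s + 28)/(4*s^4 + 29*s^3 + 68*s^2 - 3*s - 50)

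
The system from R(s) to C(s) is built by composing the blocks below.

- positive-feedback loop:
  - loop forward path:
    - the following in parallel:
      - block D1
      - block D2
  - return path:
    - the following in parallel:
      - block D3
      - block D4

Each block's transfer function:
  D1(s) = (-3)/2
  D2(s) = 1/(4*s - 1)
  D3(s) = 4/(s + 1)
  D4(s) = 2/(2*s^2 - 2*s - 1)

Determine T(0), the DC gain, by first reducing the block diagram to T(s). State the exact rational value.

First reduce the diagram to T(s).

1. combine D1, D2 in parallel: (5 - 12*s)/(8*s - 2)
2. reduce the parallel group D3, D4: (8*s^2 - 6*s - 2)/(2*s^3 - 3*s - 1)
3. apply the feedback formula to (D1+D2), (D3+D4): (-24*s^4 + 10*s^3 + 36*s^2 - 3*s - 5)/(16*s^4 + 92*s^3 - 136*s^2 + 4*s + 12)
Evaluating the step-3 result (the overall T(s)) at s = 0 gives T(0) = -5/12.

Answer: -5/12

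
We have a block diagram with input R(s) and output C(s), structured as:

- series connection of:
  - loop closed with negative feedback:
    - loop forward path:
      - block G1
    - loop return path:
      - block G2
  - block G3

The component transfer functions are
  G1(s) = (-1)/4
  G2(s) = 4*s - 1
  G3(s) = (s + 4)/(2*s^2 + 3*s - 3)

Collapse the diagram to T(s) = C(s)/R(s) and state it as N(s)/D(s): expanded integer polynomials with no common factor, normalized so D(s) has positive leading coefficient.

Reducing step by step:

Step 1 - apply the feedback formula to G1, G2, giving 1/(4*s - 5)
Step 2 - cascade [G1/(1+G1*G2)], G3, giving the overall T(s)

Answer: (s + 4)/(8*s^3 + 2*s^2 - 27*s + 15)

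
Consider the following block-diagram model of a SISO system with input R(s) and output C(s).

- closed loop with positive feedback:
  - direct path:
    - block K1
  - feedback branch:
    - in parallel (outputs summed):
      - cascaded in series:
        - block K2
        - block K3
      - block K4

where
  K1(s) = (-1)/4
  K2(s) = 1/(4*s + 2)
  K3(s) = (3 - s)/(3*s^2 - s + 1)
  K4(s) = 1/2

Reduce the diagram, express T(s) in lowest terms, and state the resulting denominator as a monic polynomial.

Step 1: reduce the series chain K2, K3 = (3 - s)/(12*s^3 + 2*s^2 + 2*s + 2)
Step 2: sum the parallel branches (K2*K3), K4 = (6*s^3 + s^2 + 4)/(12*s^3 + 2*s^2 + 2*s + 2)
Step 3: collapse the loop (K1 forward, ((K2*K3)+K4) return) = (-12*s^3 - 2*s^2 - 2*s - 2)/(54*s^3 + 9*s^2 + 8*s + 12)
No further cancellation is possible in the step-3 result, so that is T(s). Its denominator becomes monic after dividing by the leading coefficient 54.

Answer: s^3 + s^2/6 + 4*s/27 + 2/9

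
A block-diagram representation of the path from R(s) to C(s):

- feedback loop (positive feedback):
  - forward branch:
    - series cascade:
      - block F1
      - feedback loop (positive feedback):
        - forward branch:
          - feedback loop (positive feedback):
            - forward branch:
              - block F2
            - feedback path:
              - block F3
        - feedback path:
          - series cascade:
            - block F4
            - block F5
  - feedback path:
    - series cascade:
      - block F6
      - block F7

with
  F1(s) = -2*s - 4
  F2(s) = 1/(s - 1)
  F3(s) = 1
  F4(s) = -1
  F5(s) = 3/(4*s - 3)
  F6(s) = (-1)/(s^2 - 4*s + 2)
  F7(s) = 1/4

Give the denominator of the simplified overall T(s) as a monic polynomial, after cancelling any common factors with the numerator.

Answer: s^4 - 27*s^3/4 + 59*s^2/4 - 121*s/8 + 21/4

Working:
(1) feedback reduction of F2, F3 -> 1/(s - 2)
(2) combine F4, F5 in series -> (-3)/(4*s - 3)
(3) collapse the loop ([F2/(1-F2*F3)] forward, (F4*F5) return) -> (4*s - 3)/(4*s^2 - 11*s + 9)
(4) reduce the series chain F1, [[F2/(1-F2*F3)]/(1-[F2/(1-F2*F3)]*(F4*F5))] -> (-8*s^2 - 10*s + 12)/(4*s^2 - 11*s + 9)
(5) series reduction of F6, F7 -> (-1)/(4*s^2 - 16*s + 8)
(6) apply the feedback formula to (F1*[[F2/(1-F2*F3)]/(1-[F2/(1-F2*F3)]*(F4*F5))]), (F6*F7) -> (-16*s^4 + 44*s^3 + 72*s^2 - 136*s + 48)/(8*s^4 - 54*s^3 + 118*s^2 - 121*s + 42)
T(s) is the step-6 result (common factors already cancelled). Leading coefficient of the denominator: 8. Divide through by 8 for the monic polynomial.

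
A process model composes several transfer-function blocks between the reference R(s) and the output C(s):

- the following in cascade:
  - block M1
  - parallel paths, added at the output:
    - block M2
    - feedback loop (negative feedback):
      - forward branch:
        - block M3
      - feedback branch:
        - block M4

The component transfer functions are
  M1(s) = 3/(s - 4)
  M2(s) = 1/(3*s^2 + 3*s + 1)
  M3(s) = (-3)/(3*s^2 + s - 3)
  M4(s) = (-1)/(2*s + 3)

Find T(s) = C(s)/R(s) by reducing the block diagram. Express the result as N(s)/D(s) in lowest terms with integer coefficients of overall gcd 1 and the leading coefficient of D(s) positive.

1. close the feedback loop around M3, M4 gives (-6*s - 9)/(6*s^3 + 11*s^2 - 3*s - 6)
2. sum the parallel branches M2, [M3/(1+M3*M4)] gives (-12*s^3 - 34*s^2 - 36*s - 15)/(18*s^5 + 51*s^4 + 30*s^3 - 16*s^2 - 21*s - 6)
3. multiply M1, (M2+[M3/(1+M3*M4)]) (series), giving the overall T(s)

Final answer: (-36*s^3 - 102*s^2 - 108*s - 45)/(18*s^6 - 21*s^5 - 174*s^4 - 136*s^3 + 43*s^2 + 78*s + 24)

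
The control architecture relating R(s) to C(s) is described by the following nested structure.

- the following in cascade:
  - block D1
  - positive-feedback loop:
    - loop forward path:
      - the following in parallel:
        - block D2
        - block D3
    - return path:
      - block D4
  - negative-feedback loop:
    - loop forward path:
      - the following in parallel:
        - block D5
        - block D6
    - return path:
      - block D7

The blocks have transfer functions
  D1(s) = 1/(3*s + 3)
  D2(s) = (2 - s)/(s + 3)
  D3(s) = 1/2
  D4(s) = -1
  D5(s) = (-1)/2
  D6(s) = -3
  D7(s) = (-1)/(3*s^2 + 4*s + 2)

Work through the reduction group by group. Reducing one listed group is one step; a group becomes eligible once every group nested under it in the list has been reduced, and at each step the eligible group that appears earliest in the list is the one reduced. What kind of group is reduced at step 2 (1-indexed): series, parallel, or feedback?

Reducing step by step:

(1) combine D2, D3 in parallel
(2) feedback reduction of (D2+D3), D4
(3) reduce the parallel group D5, D6
(4) apply the feedback formula to (D5+D6), D7
(5) series reduction of D1, [(D2+D3)/(1-(D2+D3)*D4)], [(D5+D6)/(1+(D5+D6)*D7)]
At step 2 the group reduced is feedback.

Answer: feedback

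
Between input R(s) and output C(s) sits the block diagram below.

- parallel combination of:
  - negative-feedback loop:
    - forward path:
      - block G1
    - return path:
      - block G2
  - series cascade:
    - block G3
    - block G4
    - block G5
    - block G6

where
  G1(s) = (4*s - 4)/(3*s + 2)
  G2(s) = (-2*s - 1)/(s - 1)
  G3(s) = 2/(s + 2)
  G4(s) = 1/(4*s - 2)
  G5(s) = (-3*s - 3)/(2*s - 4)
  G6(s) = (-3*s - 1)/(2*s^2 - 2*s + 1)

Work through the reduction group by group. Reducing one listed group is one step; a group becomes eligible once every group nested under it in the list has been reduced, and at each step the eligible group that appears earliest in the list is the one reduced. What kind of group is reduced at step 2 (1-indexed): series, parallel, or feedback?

Step 1. close the feedback loop around G1, G2
Step 2. multiply G3, G4, G5, G6 (series)
Step 3. parallel reduction of [G1/(1+G1*G2)], (G3*G4*G5*G6)
At step 2 the group reduced is series.

Final answer: series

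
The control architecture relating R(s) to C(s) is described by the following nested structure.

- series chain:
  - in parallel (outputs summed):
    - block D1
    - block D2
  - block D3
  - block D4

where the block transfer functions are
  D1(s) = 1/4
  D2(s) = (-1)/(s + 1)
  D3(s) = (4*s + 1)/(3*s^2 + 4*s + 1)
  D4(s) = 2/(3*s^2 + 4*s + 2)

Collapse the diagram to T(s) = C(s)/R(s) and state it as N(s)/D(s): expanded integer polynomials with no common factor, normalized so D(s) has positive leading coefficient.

First reduce the diagram to T(s).

1. add D1, D2 (parallel) -> (s - 3)/(4*s + 4)
2. cascade (D1+D2), D3, D4, which is the overall transfer function T(s) = C(s)/R(s) in lowest terms

Answer: (4*s^2 - 11*s - 3)/(18*s^5 + 66*s^4 + 98*s^3 + 74*s^2 + 28*s + 4)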